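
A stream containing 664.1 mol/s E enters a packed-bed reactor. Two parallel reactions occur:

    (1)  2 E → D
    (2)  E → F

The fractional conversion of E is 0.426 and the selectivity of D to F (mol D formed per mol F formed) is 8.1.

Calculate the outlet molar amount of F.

Conversion of E: E consumed = 0.426 × 664.1 = 282.9 mol/s = 2ξ₁ + 1ξ₂.
Selectivity: 1ξ₁ / (1ξ₂) = 8.1 → ξ₁ = 8.1 ξ₂.
Substitute: (2·8.1 + 1) ξ₂ = 282.9 → ξ₂ = 16.45 mol/s, ξ₁ = 133.2 mol/s.
Outlet amounts (n = n₀ + Σ ν·ξ):
  E: 664.1 − 2(133.2) − 1(16.45) = 381.2
  D: 0 + 1(133.2) = 133.2
  F: 0 + 1(16.45) = 16.45

16.4 mol/s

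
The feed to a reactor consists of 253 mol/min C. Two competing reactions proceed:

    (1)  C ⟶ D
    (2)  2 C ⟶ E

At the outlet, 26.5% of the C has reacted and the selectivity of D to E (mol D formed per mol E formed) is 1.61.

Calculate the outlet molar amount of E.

18.6 mol/min

Conversion of C: C consumed = 0.265 × 253 = 67.05 mol/min = 1ξ₁ + 2ξ₂.
Selectivity: 1ξ₁ / (1ξ₂) = 1.61 → ξ₁ = 1.61 ξ₂.
Substitute: (1·1.61 + 2) ξ₂ = 67.05 → ξ₂ = 18.57 mol/min, ξ₁ = 29.9 mol/min.
Outlet amounts (n = n₀ + Σ ν·ξ):
  C: 253 − 1(29.9) − 2(18.57) = 186
  D: 0 + 1(29.9) = 29.9
  E: 0 + 1(18.57) = 18.57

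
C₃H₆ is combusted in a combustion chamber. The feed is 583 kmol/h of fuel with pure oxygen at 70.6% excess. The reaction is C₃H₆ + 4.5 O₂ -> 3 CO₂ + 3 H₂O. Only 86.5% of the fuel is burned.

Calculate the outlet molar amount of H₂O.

1510 kmol/h

Stoichiometric O₂ = 4.5 × 583 = 2624 kmol/h; O₂ fed = 2624 × 1.706 = 4476 kmol/h.
Fuel reacted = 0.865 × 583 → ξ = 504.3 kmol/h.
Outlet (n = n₀ + ν ξ):
  C₃H₆: 583 − 1(504.3) = 78.7
  O₂: 4476 − 4.5(504.3) = 2206
  CO₂: 0 + 3(504.3) = 1513
  H₂O: 0 + 3(504.3) = 1513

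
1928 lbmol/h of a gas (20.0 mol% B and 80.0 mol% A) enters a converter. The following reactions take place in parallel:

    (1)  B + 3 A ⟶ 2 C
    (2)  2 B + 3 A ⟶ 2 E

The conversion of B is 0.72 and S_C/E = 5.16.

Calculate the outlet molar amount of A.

Conversion of B: B consumed = 0.72 × 385.6 = 277.6 lbmol/h = 1ξ₁ + 2ξ₂.
Selectivity: 2ξ₁ / (2ξ₂) = 5.16 → ξ₁ = 5.16 ξ₂.
Substitute: (1·5.16 + 2) ξ₂ = 277.6 → ξ₂ = 38.78 lbmol/h, ξ₁ = 200.1 lbmol/h.
Outlet amounts (n = n₀ + Σ ν·ξ):
  B: 385.6 − 1(200.1) − 2(38.78) = 108
  A: 1542 − 3(200.1) − 3(38.78) = 825.8
  C: 0 + 2(200.1) = 400.2
  E: 0 + 2(38.78) = 77.55

826 lbmol/h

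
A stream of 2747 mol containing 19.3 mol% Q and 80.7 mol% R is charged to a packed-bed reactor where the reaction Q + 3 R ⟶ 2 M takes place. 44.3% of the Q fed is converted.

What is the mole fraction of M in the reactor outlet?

0.206

Q reacted = 0.443 × 530.2 = 234.9 mol; ν_Q = −1, so ξ = 234.9/1 = 234.9 mol.
Outlet amounts (n = n₀ + ν ξ):
  Q: 530.2 − 1(234.9) = 295.3
  R: 2217 − 3(234.9) = 1512
  M: 0 + 2(234.9) = 469.7
Total out = 2277 mol; y_M = 469.7 / 2277 = 0.2063.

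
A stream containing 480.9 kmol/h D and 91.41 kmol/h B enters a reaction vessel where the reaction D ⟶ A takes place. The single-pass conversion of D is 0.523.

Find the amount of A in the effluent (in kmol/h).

252 kmol/h

D reacted = 0.523 × 480.9 = 251.5 kmol/h; ν_D = −1, so ξ = 251.5/1 = 251.5 kmol/h.
Outlet amounts (n = n₀ + ν ξ):
  D: 480.9 − 1(251.5) = 229.4
  A: 0 + 1(251.5) = 251.5
  B: 91.41 (inert)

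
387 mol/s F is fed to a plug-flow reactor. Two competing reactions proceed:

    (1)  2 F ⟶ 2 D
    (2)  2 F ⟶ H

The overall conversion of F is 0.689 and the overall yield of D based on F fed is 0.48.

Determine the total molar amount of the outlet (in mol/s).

347 mol/s

Yield of D: 2ξ₁ / 387 = 0.48 → ξ₁ = 92.88 mol/s.
Conversion of F: 2ξ₁ + 2ξ₂ = 0.689 × 387 = 266.6 → ξ₂ = 40.44 mol/s.
Outlet amounts (n = n₀ + Σ ν·ξ):
  F: 387 − 2(92.88) − 2(40.44) = 120.4
  D: 0 + 2(92.88) = 185.8
  H: 0 + 1(40.44) = 40.44
Total out = 120.4 + 185.8 + 40.44 = 346.6 mol/s.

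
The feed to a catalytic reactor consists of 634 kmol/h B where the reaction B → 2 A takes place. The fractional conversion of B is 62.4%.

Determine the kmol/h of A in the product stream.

B reacted = 0.624 × 634 = 395.6 kmol/h; ν_B = −1, so ξ = 395.6/1 = 395.6 kmol/h.
Outlet amounts (n = n₀ + ν ξ):
  B: 634 − 1(395.6) = 238.4
  A: 0 + 2(395.6) = 791.2

791 kmol/h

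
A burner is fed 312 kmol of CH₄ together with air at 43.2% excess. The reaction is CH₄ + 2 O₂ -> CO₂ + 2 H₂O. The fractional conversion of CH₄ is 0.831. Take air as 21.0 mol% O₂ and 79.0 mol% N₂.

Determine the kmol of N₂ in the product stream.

3360 kmol

Stoichiometric O₂ = 2 × 312 = 624 kmol; O₂ fed = 624 × 1.432 = 893.6 kmol.
N₂ fed = 893.6 × 79/21 = 3362 kmol.
Fuel reacted = 0.831 × 312 → ξ = 259.3 kmol.
Outlet (n = n₀ + ν ξ):
  CH₄: 312 − 1(259.3) = 52.73
  O₂: 893.6 − 2(259.3) = 375
  N₂: 3362 (inert)
  CO₂: 0 + 1(259.3) = 259.3
  H₂O: 0 + 2(259.3) = 518.5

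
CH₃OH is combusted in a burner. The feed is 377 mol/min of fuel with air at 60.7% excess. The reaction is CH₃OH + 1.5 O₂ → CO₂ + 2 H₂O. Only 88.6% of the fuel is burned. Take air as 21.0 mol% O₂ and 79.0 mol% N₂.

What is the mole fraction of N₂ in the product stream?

Stoichiometric O₂ = 1.5 × 377 = 565.5 mol/min; O₂ fed = 565.5 × 1.607 = 908.8 mol/min.
N₂ fed = 908.8 × 79/21 = 3419 mol/min.
Fuel reacted = 0.886 × 377 → ξ = 334 mol/min.
Outlet (n = n₀ + ν ξ):
  CH₃OH: 377 − 1(334) = 42.98
  O₂: 908.8 − 1.5(334) = 407.7
  N₂: 3419 (inert)
  CO₂: 0 + 1(334) = 334
  H₂O: 0 + 2(334) = 668
Total out = 4871 mol/min; y_N₂ = 3419 / 4871 = 0.7018.

0.702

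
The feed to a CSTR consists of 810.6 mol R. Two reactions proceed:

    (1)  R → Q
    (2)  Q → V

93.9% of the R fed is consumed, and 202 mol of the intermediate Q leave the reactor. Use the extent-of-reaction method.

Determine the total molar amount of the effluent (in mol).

Conversion of R: R consumed = 1ξ₁ = 0.939 × 810.6 → ξ₁ = 761.2 mol.
Q balance: n_Q = 0 + 1ξ₁ − 1ξ₂ = 202 → ξ₂ = (1·761.2 − 202)/1 = 559.2 mol.
Outlet amounts (n = n₀ + Σ ν·ξ):
  R: 810.6 − 1(761.2) = 49.45
  Q: 0 + 1(761.2) − 1(559.2) = 202
  V: 0 + 1(559.2) = 559.2
Total out = 49.45 + 202 + 559.2 = 810.6 mol.

811 mol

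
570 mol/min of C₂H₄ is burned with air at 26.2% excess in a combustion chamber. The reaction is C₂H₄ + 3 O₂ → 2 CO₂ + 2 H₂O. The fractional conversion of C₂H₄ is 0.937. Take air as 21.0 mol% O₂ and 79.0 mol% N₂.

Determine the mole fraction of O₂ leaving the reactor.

0.0512

Stoichiometric O₂ = 3 × 570 = 1710 mol/min; O₂ fed = 1710 × 1.262 = 2158 mol/min.
N₂ fed = 2158 × 79/21 = 8118 mol/min.
Fuel reacted = 0.937 × 570 → ξ = 534.1 mol/min.
Outlet (n = n₀ + ν ξ):
  C₂H₄: 570 − 1(534.1) = 35.91
  O₂: 2158 − 3(534.1) = 555.8
  N₂: 8118 (inert)
  CO₂: 0 + 2(534.1) = 1068
  H₂O: 0 + 2(534.1) = 1068
Total out = 10850 mol/min; y_O₂ = 555.8 / 10850 = 0.05124.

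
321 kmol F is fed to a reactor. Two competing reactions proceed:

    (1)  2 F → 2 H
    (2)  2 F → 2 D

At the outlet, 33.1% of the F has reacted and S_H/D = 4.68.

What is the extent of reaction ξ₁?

Conversion of F: F consumed = 0.331 × 321 = 106.3 kmol = 2ξ₁ + 2ξ₂.
Selectivity: 2ξ₁ / (2ξ₂) = 4.68 → ξ₁ = 4.68 ξ₂.
Substitute: (2·4.68 + 2) ξ₂ = 106.3 → ξ₂ = 9.353 kmol, ξ₁ = 43.77 kmol.
Outlet amounts (n = n₀ + Σ ν·ξ):
  F: 321 − 2(43.77) − 2(9.353) = 214.7
  H: 0 + 2(43.77) = 87.54
  D: 0 + 2(9.353) = 18.71

ξ₁ = 43.8 kmol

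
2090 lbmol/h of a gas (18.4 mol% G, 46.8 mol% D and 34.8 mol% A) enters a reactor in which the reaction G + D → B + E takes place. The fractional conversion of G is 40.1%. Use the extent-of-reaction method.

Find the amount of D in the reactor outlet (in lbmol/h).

824 lbmol/h

G reacted = 0.401 × 384.6 = 154.2 lbmol/h; ν_G = −1, so ξ = 154.2/1 = 154.2 lbmol/h.
Outlet amounts (n = n₀ + ν ξ):
  G: 384.6 − 1(154.2) = 230.4
  D: 978.1 − 1(154.2) = 823.9
  B: 0 + 1(154.2) = 154.2
  E: 0 + 1(154.2) = 154.2
  A: 727.3 (inert)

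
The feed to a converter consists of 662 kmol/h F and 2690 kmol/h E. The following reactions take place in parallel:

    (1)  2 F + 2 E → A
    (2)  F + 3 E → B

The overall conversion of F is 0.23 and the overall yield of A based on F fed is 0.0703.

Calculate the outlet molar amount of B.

Yield of A: 1ξ₁ / 662 = 0.0703 → ξ₁ = 46.54 kmol/h.
Conversion of F: 2ξ₁ + 1ξ₂ = 0.23 × 662 = 152.3 → ξ₂ = 59.18 kmol/h.
Outlet amounts (n = n₀ + Σ ν·ξ):
  F: 662 − 2(46.54) − 1(59.18) = 509.7
  E: 2690 − 2(46.54) − 3(59.18) = 2419
  A: 0 + 1(46.54) = 46.54
  B: 0 + 1(59.18) = 59.18

59.2 kmol/h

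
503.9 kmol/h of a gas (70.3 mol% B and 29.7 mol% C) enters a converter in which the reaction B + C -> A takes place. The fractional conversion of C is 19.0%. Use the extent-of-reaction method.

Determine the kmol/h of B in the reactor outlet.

C reacted = 0.19 × 149.7 = 28.44 kmol/h; ν_C = −1, so ξ = 28.44/1 = 28.44 kmol/h.
Outlet amounts (n = n₀ + ν ξ):
  B: 354.2 − 1(28.44) = 325.8
  C: 149.7 − 1(28.44) = 121.2
  A: 0 + 1(28.44) = 28.44

326 kmol/h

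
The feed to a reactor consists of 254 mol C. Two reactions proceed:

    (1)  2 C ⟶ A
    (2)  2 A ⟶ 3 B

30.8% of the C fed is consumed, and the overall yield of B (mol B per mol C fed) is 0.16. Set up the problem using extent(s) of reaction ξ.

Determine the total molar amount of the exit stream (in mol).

228 mol

Conversion of C: C consumed = 2ξ₁ = 0.308 × 254 → ξ₁ = 39.12 mol.
Yield of B: 3ξ₂ / 254 = 0.16 → ξ₂ = 13.55 mol.
Outlet amounts (n = n₀ + Σ ν·ξ):
  C: 254 − 2(39.12) = 175.8
  A: 0 + 1(39.12) − 2(13.55) = 12.02
  B: 0 + 3(13.55) = 40.64
Total out = 175.8 + 12.02 + 40.64 = 228.4 mol.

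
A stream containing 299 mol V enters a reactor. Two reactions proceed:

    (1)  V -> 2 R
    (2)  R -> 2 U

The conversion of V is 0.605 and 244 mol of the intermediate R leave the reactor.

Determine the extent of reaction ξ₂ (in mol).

ξ₂ = 118 mol

Conversion of V: V consumed = 1ξ₁ = 0.605 × 299 → ξ₁ = 180.9 mol.
R balance: n_R = 0 + 2ξ₁ − 1ξ₂ = 244 → ξ₂ = (2·180.9 − 244)/1 = 117.8 mol.
Outlet amounts (n = n₀ + Σ ν·ξ):
  V: 299 − 1(180.9) = 118.1
  R: 0 + 2(180.9) − 1(117.8) = 244
  U: 0 + 2(117.8) = 235.6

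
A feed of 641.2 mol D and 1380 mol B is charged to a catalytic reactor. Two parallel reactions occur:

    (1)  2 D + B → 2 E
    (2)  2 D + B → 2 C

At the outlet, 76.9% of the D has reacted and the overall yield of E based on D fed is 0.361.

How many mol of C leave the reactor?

262 mol

Yield of E: 2ξ₁ / 641.2 = 0.361 → ξ₁ = 115.7 mol.
Conversion of D: 2ξ₁ + 2ξ₂ = 0.769 × 641.2 = 493.1 → ξ₂ = 130.8 mol.
Outlet amounts (n = n₀ + Σ ν·ξ):
  D: 641.2 − 2(115.7) − 2(130.8) = 148.1
  B: 1380 − 1(115.7) − 1(130.8) = 1133
  E: 0 + 2(115.7) = 231.5
  C: 0 + 2(130.8) = 261.6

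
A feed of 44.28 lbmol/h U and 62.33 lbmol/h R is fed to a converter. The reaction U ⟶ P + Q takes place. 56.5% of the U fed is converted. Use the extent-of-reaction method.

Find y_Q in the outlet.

0.19

U reacted = 0.565 × 44.28 = 25.02 lbmol/h; ν_U = −1, so ξ = 25.02/1 = 25.02 lbmol/h.
Outlet amounts (n = n₀ + ν ξ):
  U: 44.28 − 1(25.02) = 19.26
  P: 0 + 1(25.02) = 25.02
  Q: 0 + 1(25.02) = 25.02
  R: 62.33 (inert)
Total out = 131.6 lbmol/h; y_Q = 25.02 / 131.6 = 0.1901.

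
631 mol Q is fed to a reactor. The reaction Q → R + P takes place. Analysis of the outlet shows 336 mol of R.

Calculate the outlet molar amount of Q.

For R: n = n₀ + 1ξ → 336 = 0 + 1ξ, giving ξ = 336 mol.
Outlet amounts (n = n₀ + ν ξ):
  Q: 631 − 1(336) = 295
  R: 0 + 1(336) = 336
  P: 0 + 1(336) = 336

295 mol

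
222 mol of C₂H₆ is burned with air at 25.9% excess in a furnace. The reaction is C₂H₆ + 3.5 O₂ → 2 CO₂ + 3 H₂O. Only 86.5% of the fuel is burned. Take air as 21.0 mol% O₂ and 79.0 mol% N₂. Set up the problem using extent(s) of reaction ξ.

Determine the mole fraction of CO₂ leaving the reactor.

Stoichiometric O₂ = 3.5 × 222 = 777 mol; O₂ fed = 777 × 1.259 = 978.2 mol.
N₂ fed = 978.2 × 79/21 = 3680 mol.
Fuel reacted = 0.865 × 222 → ξ = 192 mol.
Outlet (n = n₀ + ν ξ):
  C₂H₆: 222 − 1(192) = 29.97
  O₂: 978.2 − 3.5(192) = 306.1
  N₂: 3680 (inert)
  CO₂: 0 + 2(192) = 384.1
  H₂O: 0 + 3(192) = 576.1
Total out = 4976 mol; y_CO₂ = 384.1 / 4976 = 0.07718.

0.0772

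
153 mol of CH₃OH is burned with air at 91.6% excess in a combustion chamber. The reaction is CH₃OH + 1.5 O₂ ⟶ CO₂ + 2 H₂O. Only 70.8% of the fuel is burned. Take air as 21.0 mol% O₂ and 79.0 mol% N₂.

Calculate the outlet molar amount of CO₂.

Stoichiometric O₂ = 1.5 × 153 = 229.5 mol; O₂ fed = 229.5 × 1.916 = 439.7 mol.
N₂ fed = 439.7 × 79/21 = 1654 mol.
Fuel reacted = 0.708 × 153 → ξ = 108.3 mol.
Outlet (n = n₀ + ν ξ):
  CH₃OH: 153 − 1(108.3) = 44.68
  O₂: 439.7 − 1.5(108.3) = 277.2
  N₂: 1654 (inert)
  CO₂: 0 + 1(108.3) = 108.3
  H₂O: 0 + 2(108.3) = 216.6

108 mol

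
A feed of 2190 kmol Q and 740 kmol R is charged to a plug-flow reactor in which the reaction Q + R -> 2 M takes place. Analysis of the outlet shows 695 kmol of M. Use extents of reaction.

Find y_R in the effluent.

For M: n = n₀ + 2ξ → 695 = 0 + 2ξ, giving ξ = 347.5 kmol.
Outlet amounts (n = n₀ + ν ξ):
  Q: 2190 − 1(347.5) = 1842
  R: 740 − 1(347.5) = 392.5
  M: 0 + 2(347.5) = 695
Total out = 2930 kmol; y_R = 392.5 / 2930 = 0.134.

0.134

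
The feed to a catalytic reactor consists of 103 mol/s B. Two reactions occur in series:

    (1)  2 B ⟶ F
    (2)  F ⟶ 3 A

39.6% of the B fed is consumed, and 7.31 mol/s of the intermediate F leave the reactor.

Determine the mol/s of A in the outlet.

Conversion of B: B consumed = 2ξ₁ = 0.396 × 103 → ξ₁ = 20.39 mol/s.
F balance: n_F = 0 + 1ξ₁ − 1ξ₂ = 7.31 → ξ₂ = (1·20.39 − 7.31)/1 = 13.08 mol/s.
Outlet amounts (n = n₀ + Σ ν·ξ):
  B: 103 − 2(20.39) = 62.21
  F: 0 + 1(20.39) − 1(13.08) = 7.31
  A: 0 + 3(13.08) = 39.25

39.3 mol/s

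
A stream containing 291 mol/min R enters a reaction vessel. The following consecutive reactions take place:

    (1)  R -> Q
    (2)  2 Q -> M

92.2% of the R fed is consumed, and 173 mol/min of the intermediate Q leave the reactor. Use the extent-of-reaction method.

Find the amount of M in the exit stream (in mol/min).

47.7 mol/min

Conversion of R: R consumed = 1ξ₁ = 0.922 × 291 → ξ₁ = 268.3 mol/min.
Q balance: n_Q = 0 + 1ξ₁ − 2ξ₂ = 173 → ξ₂ = (1·268.3 − 173)/2 = 47.65 mol/min.
Outlet amounts (n = n₀ + Σ ν·ξ):
  R: 291 − 1(268.3) = 22.7
  Q: 0 + 1(268.3) − 2(47.65) = 173
  M: 0 + 1(47.65) = 47.65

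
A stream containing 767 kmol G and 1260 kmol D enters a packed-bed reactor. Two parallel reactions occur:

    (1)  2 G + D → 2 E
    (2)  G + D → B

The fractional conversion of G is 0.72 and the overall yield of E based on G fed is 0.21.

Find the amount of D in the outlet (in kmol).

Yield of E: 2ξ₁ / 767 = 0.21 → ξ₁ = 80.53 kmol.
Conversion of G: 2ξ₁ + 1ξ₂ = 0.72 × 767 = 552.2 → ξ₂ = 391.2 kmol.
Outlet amounts (n = n₀ + Σ ν·ξ):
  G: 767 − 2(80.53) − 1(391.2) = 214.8
  D: 1260 − 1(80.53) − 1(391.2) = 788.3
  E: 0 + 2(80.53) = 161.1
  B: 0 + 1(391.2) = 391.2

788 kmol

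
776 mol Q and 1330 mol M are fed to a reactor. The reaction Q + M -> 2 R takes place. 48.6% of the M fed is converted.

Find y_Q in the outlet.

0.0615

M reacted = 0.486 × 1330 = 646.4 mol; ν_M = −1, so ξ = 646.4/1 = 646.4 mol.
Outlet amounts (n = n₀ + ν ξ):
  Q: 776 − 1(646.4) = 129.6
  M: 1330 − 1(646.4) = 683.6
  R: 0 + 2(646.4) = 1293
Total out = 2106 mol; y_Q = 129.6 / 2106 = 0.06155.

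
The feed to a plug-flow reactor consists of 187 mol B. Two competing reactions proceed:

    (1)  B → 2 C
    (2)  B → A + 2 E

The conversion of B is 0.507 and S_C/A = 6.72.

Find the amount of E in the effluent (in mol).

Conversion of B: B consumed = 0.507 × 187 = 94.81 mol = 1ξ₁ + 1ξ₂.
Selectivity: 2ξ₁ / (1ξ₂) = 6.72 → ξ₁ = 3.36 ξ₂.
Substitute: (1·3.36 + 1) ξ₂ = 94.81 → ξ₂ = 21.75 mol, ξ₁ = 73.06 mol.
Outlet amounts (n = n₀ + Σ ν·ξ):
  B: 187 − 1(73.06) − 1(21.75) = 92.19
  C: 0 + 2(73.06) = 146.1
  A: 0 + 1(21.75) = 21.75
  E: 0 + 2(21.75) = 43.49

43.5 mol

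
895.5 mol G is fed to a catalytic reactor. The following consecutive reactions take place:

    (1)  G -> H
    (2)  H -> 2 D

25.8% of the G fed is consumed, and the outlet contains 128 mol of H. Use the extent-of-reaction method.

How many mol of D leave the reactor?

Conversion of G: G consumed = 1ξ₁ = 0.258 × 895.5 → ξ₁ = 231 mol.
H balance: n_H = 0 + 1ξ₁ − 1ξ₂ = 128 → ξ₂ = (1·231 − 128)/1 = 103 mol.
Outlet amounts (n = n₀ + Σ ν·ξ):
  G: 895.5 − 1(231) = 664.5
  H: 0 + 1(231) − 1(103) = 128
  D: 0 + 2(103) = 206.1

206 mol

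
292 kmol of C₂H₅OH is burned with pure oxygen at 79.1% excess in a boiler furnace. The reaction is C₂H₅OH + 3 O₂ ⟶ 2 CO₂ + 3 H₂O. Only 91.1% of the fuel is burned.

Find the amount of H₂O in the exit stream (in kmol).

Stoichiometric O₂ = 3 × 292 = 876 kmol; O₂ fed = 876 × 1.791 = 1569 kmol.
Fuel reacted = 0.911 × 292 → ξ = 266 kmol.
Outlet (n = n₀ + ν ξ):
  C₂H₅OH: 292 − 1(266) = 25.99
  O₂: 1569 − 3(266) = 770.9
  CO₂: 0 + 2(266) = 532
  H₂O: 0 + 3(266) = 798

798 kmol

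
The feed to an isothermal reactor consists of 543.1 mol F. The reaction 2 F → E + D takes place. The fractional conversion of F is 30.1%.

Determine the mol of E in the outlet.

81.7 mol

F reacted = 0.301 × 543.1 = 163.5 mol; ν_F = −2, so ξ = 163.5/2 = 81.74 mol.
Outlet amounts (n = n₀ + ν ξ):
  F: 543.1 − 2(81.74) = 379.6
  E: 0 + 1(81.74) = 81.74
  D: 0 + 1(81.74) = 81.74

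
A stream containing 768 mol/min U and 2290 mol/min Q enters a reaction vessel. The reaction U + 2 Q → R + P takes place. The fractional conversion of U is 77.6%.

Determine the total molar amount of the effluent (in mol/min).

U reacted = 0.776 × 768 = 596 mol/min; ν_U = −1, so ξ = 596/1 = 596 mol/min.
Outlet amounts (n = n₀ + ν ξ):
  U: 768 − 1(596) = 172
  Q: 2290 − 2(596) = 1098
  R: 0 + 1(596) = 596
  P: 0 + 1(596) = 596
Total out = 172 + 1098 + 596 + 596 = 2462 mol/min.

2460 mol/min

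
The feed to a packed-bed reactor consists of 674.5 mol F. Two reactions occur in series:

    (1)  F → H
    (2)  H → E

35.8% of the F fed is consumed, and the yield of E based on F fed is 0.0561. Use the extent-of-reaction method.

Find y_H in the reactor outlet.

Conversion of F: F consumed = 1ξ₁ = 0.358 × 674.5 → ξ₁ = 241.5 mol.
Yield of E: 1ξ₂ / 674.5 = 0.0561 → ξ₂ = 37.84 mol.
Outlet amounts (n = n₀ + Σ ν·ξ):
  F: 674.5 − 1(241.5) = 433
  H: 0 + 1(241.5) − 1(37.84) = 203.6
  E: 0 + 1(37.84) = 37.84
Total out = 674.5 mol; y_H = 203.6 / 674.5 = 0.3019.

0.302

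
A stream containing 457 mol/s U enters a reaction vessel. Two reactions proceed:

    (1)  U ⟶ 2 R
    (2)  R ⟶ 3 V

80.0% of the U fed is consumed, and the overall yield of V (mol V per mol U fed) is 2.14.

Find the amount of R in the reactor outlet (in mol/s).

405 mol/s

Conversion of U: U consumed = 1ξ₁ = 0.8 × 457 → ξ₁ = 365.6 mol/s.
Yield of V: 3ξ₂ / 457 = 2.14 → ξ₂ = 326 mol/s.
Outlet amounts (n = n₀ + Σ ν·ξ):
  U: 457 − 1(365.6) = 91.4
  R: 0 + 2(365.6) − 1(326) = 405.2
  V: 0 + 3(326) = 978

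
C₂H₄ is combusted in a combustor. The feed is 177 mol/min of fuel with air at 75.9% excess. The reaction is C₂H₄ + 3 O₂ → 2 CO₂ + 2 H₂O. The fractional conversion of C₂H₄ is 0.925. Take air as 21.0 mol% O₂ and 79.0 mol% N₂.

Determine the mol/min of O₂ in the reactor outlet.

443 mol/min

Stoichiometric O₂ = 3 × 177 = 531 mol/min; O₂ fed = 531 × 1.759 = 934 mol/min.
N₂ fed = 934 × 79/21 = 3514 mol/min.
Fuel reacted = 0.925 × 177 → ξ = 163.7 mol/min.
Outlet (n = n₀ + ν ξ):
  C₂H₄: 177 − 1(163.7) = 13.28
  O₂: 934 − 3(163.7) = 442.9
  N₂: 3514 (inert)
  CO₂: 0 + 2(163.7) = 327.4
  H₂O: 0 + 2(163.7) = 327.4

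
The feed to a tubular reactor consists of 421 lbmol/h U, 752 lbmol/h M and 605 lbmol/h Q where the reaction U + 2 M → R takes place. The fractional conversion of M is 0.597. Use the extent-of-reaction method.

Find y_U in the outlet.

M reacted = 0.597 × 752 = 448.9 lbmol/h; ν_M = −2, so ξ = 448.9/2 = 224.5 lbmol/h.
Outlet amounts (n = n₀ + ν ξ):
  U: 421 − 1(224.5) = 196.5
  M: 752 − 2(224.5) = 303.1
  R: 0 + 1(224.5) = 224.5
  Q: 605 (inert)
Total out = 1329 lbmol/h; y_U = 196.5 / 1329 = 0.1479.

0.148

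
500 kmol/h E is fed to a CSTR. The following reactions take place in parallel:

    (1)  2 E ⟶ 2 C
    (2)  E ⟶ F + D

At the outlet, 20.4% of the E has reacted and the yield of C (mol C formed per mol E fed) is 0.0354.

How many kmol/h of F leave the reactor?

84.3 kmol/h

Yield of C: 2ξ₁ / 500 = 0.0354 → ξ₁ = 8.85 kmol/h.
Conversion of E: 2ξ₁ + 1ξ₂ = 0.204 × 500 = 102 → ξ₂ = 84.3 kmol/h.
Outlet amounts (n = n₀ + Σ ν·ξ):
  E: 500 − 2(8.85) − 1(84.3) = 398
  C: 0 + 2(8.85) = 17.7
  F: 0 + 1(84.3) = 84.3
  D: 0 + 1(84.3) = 84.3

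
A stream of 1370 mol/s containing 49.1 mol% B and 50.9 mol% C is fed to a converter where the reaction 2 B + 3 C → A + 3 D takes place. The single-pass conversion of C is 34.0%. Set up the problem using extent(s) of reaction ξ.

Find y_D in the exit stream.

0.184

C reacted = 0.34 × 697.3 = 237.1 mol/s; ν_C = −3, so ξ = 237.1/3 = 79.03 mol/s.
Outlet amounts (n = n₀ + ν ξ):
  B: 672.7 − 2(79.03) = 514.6
  C: 697.3 − 3(79.03) = 460.2
  A: 0 + 1(79.03) = 79.03
  D: 0 + 3(79.03) = 237.1
Total out = 1291 mol/s; y_D = 237.1 / 1291 = 0.1837.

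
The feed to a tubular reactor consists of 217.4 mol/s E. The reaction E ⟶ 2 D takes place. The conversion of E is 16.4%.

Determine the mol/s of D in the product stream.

71.3 mol/s

E reacted = 0.164 × 217.4 = 35.65 mol/s; ν_E = −1, so ξ = 35.65/1 = 35.65 mol/s.
Outlet amounts (n = n₀ + ν ξ):
  E: 217.4 − 1(35.65) = 181.7
  D: 0 + 2(35.65) = 71.31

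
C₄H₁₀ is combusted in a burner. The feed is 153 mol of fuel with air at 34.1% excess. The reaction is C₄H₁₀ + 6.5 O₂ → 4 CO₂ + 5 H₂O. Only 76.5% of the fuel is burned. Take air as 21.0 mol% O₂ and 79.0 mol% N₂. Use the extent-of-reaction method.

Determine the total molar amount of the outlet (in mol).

6680 mol

Stoichiometric O₂ = 6.5 × 153 = 994.5 mol; O₂ fed = 994.5 × 1.341 = 1334 mol.
N₂ fed = 1334 × 79/21 = 5017 mol.
Fuel reacted = 0.765 × 153 → ξ = 117 mol.
Outlet (n = n₀ + ν ξ):
  C₄H₁₀: 153 − 1(117) = 35.95
  O₂: 1334 − 6.5(117) = 572.8
  N₂: 5017 (inert)
  CO₂: 0 + 4(117) = 468.2
  H₂O: 0 + 5(117) = 585.2
Total out = 35.95 + 572.8 + 5017 + 468.2 + 585.2 = 6679 mol.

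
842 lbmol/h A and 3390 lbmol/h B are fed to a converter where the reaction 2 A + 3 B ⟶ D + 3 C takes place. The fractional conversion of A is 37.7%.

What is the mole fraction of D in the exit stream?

0.039

A reacted = 0.377 × 842 = 317.4 lbmol/h; ν_A = −2, so ξ = 317.4/2 = 158.7 lbmol/h.
Outlet amounts (n = n₀ + ν ξ):
  A: 842 − 2(158.7) = 524.6
  B: 3390 − 3(158.7) = 2914
  D: 0 + 1(158.7) = 158.7
  C: 0 + 3(158.7) = 476.2
Total out = 4073 lbmol/h; y_D = 158.7 / 4073 = 0.03897.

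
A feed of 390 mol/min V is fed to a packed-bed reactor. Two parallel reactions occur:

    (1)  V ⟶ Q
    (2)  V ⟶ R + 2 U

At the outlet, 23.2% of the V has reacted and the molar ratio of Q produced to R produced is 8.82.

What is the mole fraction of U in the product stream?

Conversion of V: V consumed = 0.232 × 390 = 90.48 mol/min = 1ξ₁ + 1ξ₂.
Selectivity: 1ξ₁ / (1ξ₂) = 8.82 → ξ₁ = 8.82 ξ₂.
Substitute: (1·8.82 + 1) ξ₂ = 90.48 → ξ₂ = 9.214 mol/min, ξ₁ = 81.27 mol/min.
Outlet amounts (n = n₀ + Σ ν·ξ):
  V: 390 − 1(81.27) − 1(9.214) = 299.5
  Q: 0 + 1(81.27) = 81.27
  R: 0 + 1(9.214) = 9.214
  U: 0 + 2(9.214) = 18.43
Total out = 408.4 mol/min; y_U = 18.43 / 408.4 = 0.04512.

0.0451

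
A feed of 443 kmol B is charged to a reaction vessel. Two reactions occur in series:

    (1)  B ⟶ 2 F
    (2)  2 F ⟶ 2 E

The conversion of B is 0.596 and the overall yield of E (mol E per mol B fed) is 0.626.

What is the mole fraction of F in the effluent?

0.355

Conversion of B: B consumed = 1ξ₁ = 0.596 × 443 → ξ₁ = 264 kmol.
Yield of E: 2ξ₂ / 443 = 0.626 → ξ₂ = 138.7 kmol.
Outlet amounts (n = n₀ + Σ ν·ξ):
  B: 443 − 1(264) = 179
  F: 0 + 2(264) − 2(138.7) = 250.7
  E: 0 + 2(138.7) = 277.3
Total out = 707 kmol; y_F = 250.7 / 707 = 0.3546.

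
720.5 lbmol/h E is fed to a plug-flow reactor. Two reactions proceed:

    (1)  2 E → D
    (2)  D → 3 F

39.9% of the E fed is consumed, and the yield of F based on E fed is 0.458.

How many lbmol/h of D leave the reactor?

Conversion of E: E consumed = 2ξ₁ = 0.399 × 720.5 → ξ₁ = 143.7 lbmol/h.
Yield of F: 3ξ₂ / 720.5 = 0.458 → ξ₂ = 110 lbmol/h.
Outlet amounts (n = n₀ + Σ ν·ξ):
  E: 720.5 − 2(143.7) = 433
  D: 0 + 1(143.7) − 1(110) = 33.74
  F: 0 + 3(110) = 330

33.7 lbmol/h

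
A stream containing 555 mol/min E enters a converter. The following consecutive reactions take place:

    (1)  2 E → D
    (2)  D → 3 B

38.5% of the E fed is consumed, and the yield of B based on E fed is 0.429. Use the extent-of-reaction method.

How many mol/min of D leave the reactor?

Conversion of E: E consumed = 2ξ₁ = 0.385 × 555 → ξ₁ = 106.8 mol/min.
Yield of B: 3ξ₂ / 555 = 0.429 → ξ₂ = 79.36 mol/min.
Outlet amounts (n = n₀ + Σ ν·ξ):
  E: 555 − 2(106.8) = 341.3
  D: 0 + 1(106.8) − 1(79.36) = 27.47
  B: 0 + 3(79.36) = 238.1

27.5 mol/min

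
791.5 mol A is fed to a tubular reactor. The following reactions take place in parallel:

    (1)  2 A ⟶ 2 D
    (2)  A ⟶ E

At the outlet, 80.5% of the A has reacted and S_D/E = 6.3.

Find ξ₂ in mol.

Conversion of A: A consumed = 0.805 × 791.5 = 637.2 mol = 2ξ₁ + 1ξ₂.
Selectivity: 2ξ₁ / (1ξ₂) = 6.3 → ξ₁ = 3.15 ξ₂.
Substitute: (2·3.15 + 1) ξ₂ = 637.2 → ξ₂ = 87.28 mol, ξ₁ = 274.9 mol.
Outlet amounts (n = n₀ + Σ ν·ξ):
  A: 791.5 − 2(274.9) − 1(87.28) = 154.3
  D: 0 + 2(274.9) = 549.9
  E: 0 + 1(87.28) = 87.28

ξ₂ = 87.3 mol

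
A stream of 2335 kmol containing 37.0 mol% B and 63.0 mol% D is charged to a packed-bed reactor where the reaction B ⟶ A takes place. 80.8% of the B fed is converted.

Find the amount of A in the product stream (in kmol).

B reacted = 0.808 × 864 = 698.1 kmol; ν_B = −1, so ξ = 698.1/1 = 698.1 kmol.
Outlet amounts (n = n₀ + ν ξ):
  B: 864 − 1(698.1) = 165.9
  A: 0 + 1(698.1) = 698.1
  D: 1471 (inert)

698 kmol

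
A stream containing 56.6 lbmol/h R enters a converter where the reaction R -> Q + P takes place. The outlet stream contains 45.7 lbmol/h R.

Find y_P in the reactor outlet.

0.161

For R: n = n₀ − 1ξ → 45.7 = 56.6 − 1ξ, giving ξ = 10.9 lbmol/h.
Outlet amounts (n = n₀ + ν ξ):
  R: 56.6 − 1(10.9) = 45.7
  Q: 0 + 1(10.9) = 10.9
  P: 0 + 1(10.9) = 10.9
Total out = 67.5 lbmol/h; y_P = 10.9 / 67.5 = 0.1615.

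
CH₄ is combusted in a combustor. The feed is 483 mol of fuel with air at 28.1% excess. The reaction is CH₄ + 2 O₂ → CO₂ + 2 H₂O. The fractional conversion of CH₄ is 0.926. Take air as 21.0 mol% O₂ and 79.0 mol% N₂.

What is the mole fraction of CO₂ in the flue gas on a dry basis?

Stoichiometric O₂ = 2 × 483 = 966 mol; O₂ fed = 966 × 1.281 = 1237 mol.
N₂ fed = 1237 × 79/21 = 4655 mol.
Fuel reacted = 0.926 × 483 → ξ = 447.3 mol.
Outlet (n = n₀ + ν ξ):
  CH₄: 483 − 1(447.3) = 35.74
  O₂: 1237 − 2(447.3) = 342.9
  N₂: 4655 (inert)
  CO₂: 0 + 1(447.3) = 447.3
  H₂O: 0 + 2(447.3) = 894.5
Dry total = 5481 mol; y_CO₂ (dry) = 447.3 / 5481 = 0.0816.

0.0816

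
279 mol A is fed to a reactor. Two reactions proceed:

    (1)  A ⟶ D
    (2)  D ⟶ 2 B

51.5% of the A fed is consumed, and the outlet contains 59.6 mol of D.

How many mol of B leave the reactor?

Conversion of A: A consumed = 1ξ₁ = 0.515 × 279 → ξ₁ = 143.7 mol.
D balance: n_D = 0 + 1ξ₁ − 1ξ₂ = 59.6 → ξ₂ = (1·143.7 − 59.6)/1 = 84.09 mol.
Outlet amounts (n = n₀ + Σ ν·ξ):
  A: 279 − 1(143.7) = 135.3
  D: 0 + 1(143.7) − 1(84.09) = 59.6
  B: 0 + 2(84.09) = 168.2

168 mol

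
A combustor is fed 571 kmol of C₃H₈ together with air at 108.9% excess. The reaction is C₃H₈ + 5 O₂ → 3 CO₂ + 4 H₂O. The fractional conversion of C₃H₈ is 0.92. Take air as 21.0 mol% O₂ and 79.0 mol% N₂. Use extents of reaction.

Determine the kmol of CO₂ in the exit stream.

Stoichiometric O₂ = 5 × 571 = 2855 kmol; O₂ fed = 2855 × 2.089 = 5964 kmol.
N₂ fed = 5964 × 79/21 = 22440 kmol.
Fuel reacted = 0.92 × 571 → ξ = 525.3 kmol.
Outlet (n = n₀ + ν ξ):
  C₃H₈: 571 − 1(525.3) = 45.68
  O₂: 5964 − 5(525.3) = 3337
  N₂: 22440 (inert)
  CO₂: 0 + 3(525.3) = 1576
  H₂O: 0 + 4(525.3) = 2101

1580 kmol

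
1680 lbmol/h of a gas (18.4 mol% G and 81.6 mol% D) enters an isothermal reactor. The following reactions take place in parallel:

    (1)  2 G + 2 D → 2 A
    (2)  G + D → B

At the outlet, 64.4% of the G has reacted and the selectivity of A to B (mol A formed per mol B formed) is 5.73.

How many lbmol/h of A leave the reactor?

Conversion of G: G consumed = 0.644 × 309.1 = 199.1 lbmol/h = 2ξ₁ + 1ξ₂.
Selectivity: 2ξ₁ / (1ξ₂) = 5.73 → ξ₁ = 2.865 ξ₂.
Substitute: (2·2.865 + 1) ξ₂ = 199.1 → ξ₂ = 29.58 lbmol/h, ξ₁ = 84.75 lbmol/h.
Outlet amounts (n = n₀ + Σ ν·ξ):
  G: 309.1 − 2(84.75) − 1(29.58) = 110
  D: 1371 − 2(84.75) − 1(29.58) = 1172
  A: 0 + 2(84.75) = 169.5
  B: 0 + 1(29.58) = 29.58

169 lbmol/h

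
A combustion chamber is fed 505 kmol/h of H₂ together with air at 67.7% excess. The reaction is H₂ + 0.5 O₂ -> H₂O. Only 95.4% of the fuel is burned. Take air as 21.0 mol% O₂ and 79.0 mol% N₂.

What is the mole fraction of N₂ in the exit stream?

Stoichiometric O₂ = 0.5 × 505 = 252.5 kmol/h; O₂ fed = 252.5 × 1.677 = 423.4 kmol/h.
N₂ fed = 423.4 × 79/21 = 1593 kmol/h.
Fuel reacted = 0.954 × 505 → ξ = 481.8 kmol/h.
Outlet (n = n₀ + ν ξ):
  H₂: 505 − 1(481.8) = 23.23
  O₂: 423.4 − 0.5(481.8) = 182.6
  N₂: 1593 (inert)
  H₂O: 0 + 1(481.8) = 481.8
Total out = 2281 kmol/h; y_N₂ = 1593 / 2281 = 0.6985.

0.699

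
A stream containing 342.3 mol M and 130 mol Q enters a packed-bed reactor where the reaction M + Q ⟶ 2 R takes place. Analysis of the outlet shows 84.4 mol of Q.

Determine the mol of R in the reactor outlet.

91.2 mol

For Q: n = n₀ − 1ξ → 84.4 = 130 − 1ξ, giving ξ = 45.6 mol.
Outlet amounts (n = n₀ + ν ξ):
  M: 342.3 − 1(45.6) = 296.7
  Q: 130 − 1(45.6) = 84.4
  R: 0 + 2(45.6) = 91.2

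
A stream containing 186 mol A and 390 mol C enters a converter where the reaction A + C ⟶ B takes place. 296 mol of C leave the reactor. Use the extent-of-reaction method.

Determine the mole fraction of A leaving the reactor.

0.191

For C: n = n₀ − 1ξ → 296 = 390 − 1ξ, giving ξ = 94 mol.
Outlet amounts (n = n₀ + ν ξ):
  A: 186 − 1(94) = 92
  C: 390 − 1(94) = 296
  B: 0 + 1(94) = 94
Total out = 482 mol; y_A = 92 / 482 = 0.1909.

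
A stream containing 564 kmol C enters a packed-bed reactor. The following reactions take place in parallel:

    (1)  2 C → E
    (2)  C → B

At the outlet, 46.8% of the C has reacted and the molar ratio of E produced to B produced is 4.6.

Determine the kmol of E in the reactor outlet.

Conversion of C: C consumed = 0.468 × 564 = 264 kmol = 2ξ₁ + 1ξ₂.
Selectivity: 1ξ₁ / (1ξ₂) = 4.6 → ξ₁ = 4.6 ξ₂.
Substitute: (2·4.6 + 1) ξ₂ = 264 → ξ₂ = 25.88 kmol, ξ₁ = 119 kmol.
Outlet amounts (n = n₀ + Σ ν·ξ):
  C: 564 − 2(119) − 1(25.88) = 300
  E: 0 + 1(119) = 119
  B: 0 + 1(25.88) = 25.88

119 kmol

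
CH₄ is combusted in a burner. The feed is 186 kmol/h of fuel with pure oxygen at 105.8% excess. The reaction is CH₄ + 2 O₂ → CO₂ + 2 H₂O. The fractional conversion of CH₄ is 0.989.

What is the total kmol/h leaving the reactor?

Stoichiometric O₂ = 2 × 186 = 372 kmol/h; O₂ fed = 372 × 2.058 = 765.6 kmol/h.
Fuel reacted = 0.989 × 186 → ξ = 184 kmol/h.
Outlet (n = n₀ + ν ξ):
  CH₄: 186 − 1(184) = 2.046
  O₂: 765.6 − 2(184) = 397.7
  CO₂: 0 + 1(184) = 184
  H₂O: 0 + 2(184) = 367.9
Total out = 2.046 + 397.7 + 184 + 367.9 = 951.6 kmol/h.

952 kmol/h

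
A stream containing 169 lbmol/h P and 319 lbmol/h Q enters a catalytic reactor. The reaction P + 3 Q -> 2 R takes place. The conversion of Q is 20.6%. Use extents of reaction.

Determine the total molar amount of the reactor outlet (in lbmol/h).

444 lbmol/h

Q reacted = 0.206 × 319 = 65.71 lbmol/h; ν_Q = −3, so ξ = 65.71/3 = 21.9 lbmol/h.
Outlet amounts (n = n₀ + ν ξ):
  P: 169 − 1(21.9) = 147.1
  Q: 319 − 3(21.9) = 253.3
  R: 0 + 2(21.9) = 43.81
Total out = 147.1 + 253.3 + 43.81 = 444.2 lbmol/h.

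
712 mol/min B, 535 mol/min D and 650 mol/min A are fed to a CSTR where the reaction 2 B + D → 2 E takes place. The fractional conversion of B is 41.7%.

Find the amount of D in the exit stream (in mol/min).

387 mol/min

B reacted = 0.417 × 712 = 296.9 mol/min; ν_B = −2, so ξ = 296.9/2 = 148.5 mol/min.
Outlet amounts (n = n₀ + ν ξ):
  B: 712 − 2(148.5) = 415.1
  D: 535 − 1(148.5) = 386.5
  E: 0 + 2(148.5) = 296.9
  A: 650 (inert)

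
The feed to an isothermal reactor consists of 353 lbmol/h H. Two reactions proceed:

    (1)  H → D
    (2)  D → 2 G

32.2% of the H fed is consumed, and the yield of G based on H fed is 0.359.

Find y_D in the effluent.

Conversion of H: H consumed = 1ξ₁ = 0.322 × 353 → ξ₁ = 113.7 lbmol/h.
Yield of G: 2ξ₂ / 353 = 0.359 → ξ₂ = 63.36 lbmol/h.
Outlet amounts (n = n₀ + Σ ν·ξ):
  H: 353 − 1(113.7) = 239.3
  D: 0 + 1(113.7) − 1(63.36) = 50.3
  G: 0 + 2(63.36) = 126.7
Total out = 416.4 lbmol/h; y_D = 50.3 / 416.4 = 0.1208.

0.121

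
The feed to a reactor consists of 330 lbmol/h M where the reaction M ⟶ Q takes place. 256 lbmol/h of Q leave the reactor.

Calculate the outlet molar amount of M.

For Q: n = n₀ + 1ξ → 256 = 0 + 1ξ, giving ξ = 256 lbmol/h.
Outlet amounts (n = n₀ + ν ξ):
  M: 330 − 1(256) = 74
  Q: 0 + 1(256) = 256

74 lbmol/h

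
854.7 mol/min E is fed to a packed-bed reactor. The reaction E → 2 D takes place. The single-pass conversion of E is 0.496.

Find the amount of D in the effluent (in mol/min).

848 mol/min

E reacted = 0.496 × 854.7 = 423.9 mol/min; ν_E = −1, so ξ = 423.9/1 = 423.9 mol/min.
Outlet amounts (n = n₀ + ν ξ):
  E: 854.7 − 1(423.9) = 430.8
  D: 0 + 2(423.9) = 847.9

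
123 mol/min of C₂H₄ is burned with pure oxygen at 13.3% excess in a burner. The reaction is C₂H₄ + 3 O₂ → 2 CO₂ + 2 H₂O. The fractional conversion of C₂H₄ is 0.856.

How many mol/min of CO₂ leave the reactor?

211 mol/min

Stoichiometric O₂ = 3 × 123 = 369 mol/min; O₂ fed = 369 × 1.133 = 418.1 mol/min.
Fuel reacted = 0.856 × 123 → ξ = 105.3 mol/min.
Outlet (n = n₀ + ν ξ):
  C₂H₄: 123 − 1(105.3) = 17.71
  O₂: 418.1 − 3(105.3) = 102.2
  CO₂: 0 + 2(105.3) = 210.6
  H₂O: 0 + 2(105.3) = 210.6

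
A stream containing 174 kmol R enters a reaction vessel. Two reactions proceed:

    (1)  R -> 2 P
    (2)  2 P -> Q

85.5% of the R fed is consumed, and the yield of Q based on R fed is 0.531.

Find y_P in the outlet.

0.489

Conversion of R: R consumed = 1ξ₁ = 0.855 × 174 → ξ₁ = 148.8 kmol.
Yield of Q: 1ξ₂ / 174 = 0.531 → ξ₂ = 92.39 kmol.
Outlet amounts (n = n₀ + Σ ν·ξ):
  R: 174 − 1(148.8) = 25.23
  P: 0 + 2(148.8) − 2(92.39) = 112.8
  Q: 0 + 1(92.39) = 92.39
Total out = 230.4 kmol; y_P = 112.8 / 230.4 = 0.4894.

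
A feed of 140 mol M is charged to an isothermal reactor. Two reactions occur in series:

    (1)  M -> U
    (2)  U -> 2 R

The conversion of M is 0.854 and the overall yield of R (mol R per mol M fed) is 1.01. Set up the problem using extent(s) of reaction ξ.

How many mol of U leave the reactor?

48.9 mol

Conversion of M: M consumed = 1ξ₁ = 0.854 × 140 → ξ₁ = 119.6 mol.
Yield of R: 2ξ₂ / 140 = 1.01 → ξ₂ = 70.7 mol.
Outlet amounts (n = n₀ + Σ ν·ξ):
  M: 140 − 1(119.6) = 20.44
  U: 0 + 1(119.6) − 1(70.7) = 48.86
  R: 0 + 2(70.7) = 141.4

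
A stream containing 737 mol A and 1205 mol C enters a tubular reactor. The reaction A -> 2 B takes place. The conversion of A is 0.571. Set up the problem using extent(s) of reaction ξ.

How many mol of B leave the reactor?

842 mol

A reacted = 0.571 × 737 = 420.8 mol; ν_A = −1, so ξ = 420.8/1 = 420.8 mol.
Outlet amounts (n = n₀ + ν ξ):
  A: 737 − 1(420.8) = 316.2
  B: 0 + 2(420.8) = 841.7
  C: 1205 (inert)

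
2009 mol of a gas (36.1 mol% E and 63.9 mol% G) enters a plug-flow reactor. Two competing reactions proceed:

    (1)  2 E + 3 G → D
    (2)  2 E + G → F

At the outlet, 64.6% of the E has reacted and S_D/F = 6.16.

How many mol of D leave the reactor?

202 mol

Conversion of E: E consumed = 0.646 × 725.2 = 468.5 mol = 2ξ₁ + 2ξ₂.
Selectivity: 1ξ₁ / (1ξ₂) = 6.16 → ξ₁ = 6.16 ξ₂.
Substitute: (2·6.16 + 2) ξ₂ = 468.5 → ξ₂ = 32.72 mol, ξ₁ = 201.5 mol.
Outlet amounts (n = n₀ + Σ ν·ξ):
  E: 725.2 − 2(201.5) − 2(32.72) = 256.7
  G: 1284 − 3(201.5) − 1(32.72) = 646.4
  D: 0 + 1(201.5) = 201.5
  F: 0 + 1(32.72) = 32.72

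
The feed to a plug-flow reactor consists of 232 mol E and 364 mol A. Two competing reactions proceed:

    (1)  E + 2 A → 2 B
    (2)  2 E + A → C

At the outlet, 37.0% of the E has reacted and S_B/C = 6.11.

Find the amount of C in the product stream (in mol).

Conversion of E: E consumed = 0.37 × 232 = 85.84 mol = 1ξ₁ + 2ξ₂.
Selectivity: 2ξ₁ / (1ξ₂) = 6.11 → ξ₁ = 3.055 ξ₂.
Substitute: (1·3.055 + 2) ξ₂ = 85.84 → ξ₂ = 16.98 mol, ξ₁ = 51.88 mol.
Outlet amounts (n = n₀ + Σ ν·ξ):
  E: 232 − 1(51.88) − 2(16.98) = 146.2
  A: 364 − 2(51.88) − 1(16.98) = 243.3
  B: 0 + 2(51.88) = 103.8
  C: 0 + 1(16.98) = 16.98

17 mol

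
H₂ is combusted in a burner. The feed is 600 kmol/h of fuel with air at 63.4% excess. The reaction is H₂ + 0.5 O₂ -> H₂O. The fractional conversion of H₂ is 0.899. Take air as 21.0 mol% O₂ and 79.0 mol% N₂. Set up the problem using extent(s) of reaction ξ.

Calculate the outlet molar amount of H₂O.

Stoichiometric O₂ = 0.5 × 600 = 300 kmol/h; O₂ fed = 300 × 1.634 = 490.2 kmol/h.
N₂ fed = 490.2 × 79/21 = 1844 kmol/h.
Fuel reacted = 0.899 × 600 → ξ = 539.4 kmol/h.
Outlet (n = n₀ + ν ξ):
  H₂: 600 − 1(539.4) = 60.6
  O₂: 490.2 − 0.5(539.4) = 220.5
  N₂: 1844 (inert)
  H₂O: 0 + 1(539.4) = 539.4

539 kmol/h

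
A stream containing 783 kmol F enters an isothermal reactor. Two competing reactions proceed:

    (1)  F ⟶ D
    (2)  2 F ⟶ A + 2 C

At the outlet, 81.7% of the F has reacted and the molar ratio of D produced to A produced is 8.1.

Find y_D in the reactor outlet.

0.606

Conversion of F: F consumed = 0.817 × 783 = 639.7 kmol = 1ξ₁ + 2ξ₂.
Selectivity: 1ξ₁ / (1ξ₂) = 8.1 → ξ₁ = 8.1 ξ₂.
Substitute: (1·8.1 + 2) ξ₂ = 639.7 → ξ₂ = 63.34 kmol, ξ₁ = 513 kmol.
Outlet amounts (n = n₀ + Σ ν·ξ):
  F: 783 − 1(513) − 2(63.34) = 143.3
  D: 0 + 1(513) = 513
  A: 0 + 1(63.34) = 63.34
  C: 0 + 2(63.34) = 126.7
Total out = 846.3 kmol; y_D = 513 / 846.3 = 0.6062.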